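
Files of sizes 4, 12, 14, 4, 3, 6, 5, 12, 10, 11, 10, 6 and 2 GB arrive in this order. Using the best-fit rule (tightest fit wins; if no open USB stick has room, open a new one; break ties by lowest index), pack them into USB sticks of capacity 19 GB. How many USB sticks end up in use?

  4 → USB stick 1 (new)  [load 4/19]
  12 → USB stick 1  [load 16/19]
  14 → USB stick 2 (new)  [load 14/19]
  4 → USB stick 2  [load 18/19]
  3 → USB stick 1  [load 19/19]
  6 → USB stick 3 (new)  [load 6/19]
  5 → USB stick 3  [load 11/19]
  12 → USB stick 4 (new)  [load 12/19]
  10 → USB stick 5 (new)  [load 10/19]
  11 → USB stick 6 (new)  [load 11/19]
  10 → USB stick 7 (new)  [load 10/19]
  6 → USB stick 4  [load 18/19]
  2 → USB stick 3  [load 13/19]
7 USB sticks opened.

7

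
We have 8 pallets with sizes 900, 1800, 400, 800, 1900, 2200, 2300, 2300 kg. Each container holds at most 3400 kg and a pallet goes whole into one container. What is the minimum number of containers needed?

Total = 2300 + 2300 + 2200 + 1900 + 1800 + 900 + 800 + 400 = 12600 kg.
Lower bound: ⌈12600/3400⌉ = 4 containers.
Also, 5 pallets each exceed 1700 kg, and no two of those can share a container, so at least 5 containers are needed.
A packing using 5 containers:
  container 1: 2300 + 900 = 3200
  container 2: 2300 + 800 = 3100
  container 3: 2200 + 400 = 2600
  container 4: 1900 = 1900
  container 5: 1800 = 1800
This matches the lower bound, so 5 is optimal.

5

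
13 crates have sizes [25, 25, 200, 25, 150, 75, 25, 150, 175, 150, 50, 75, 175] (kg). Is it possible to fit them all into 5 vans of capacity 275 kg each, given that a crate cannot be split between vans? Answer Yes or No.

No

Total = 1300 kg; ⌈1300/275⌉ = 5.
6 crates each exceed half the capacity and cannot share a van, forcing at least 6 vans.
At least 6 vans are required, but only 5 are allowed.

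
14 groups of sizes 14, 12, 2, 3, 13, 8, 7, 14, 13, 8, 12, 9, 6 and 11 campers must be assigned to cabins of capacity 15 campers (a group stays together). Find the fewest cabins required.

Total = 14 + 14 + 13 + 13 + 12 + 12 + 11 + 9 + 8 + 8 + 7 + 6 + 3 + 2 = 132 campers.
Lower bound: ⌈132/15⌉ = 9 cabins.
Also, 10 groups each exceed 15/2 campers, and no two of those can share a cabin, so at least 10 cabins are needed.
A packing using 10 cabins:
  cabin 1: 14 = 14
  cabin 2: 14 = 14
  cabin 3: 13 + 2 = 15
  cabin 4: 13 = 13
  cabin 5: 12 + 3 = 15
  cabin 6: 12 = 12
  cabin 7: 11 = 11
  cabin 8: 9 + 6 = 15
  cabin 9: 8 + 7 = 15
  cabin 10: 8 = 8
This matches the lower bound, so 10 is optimal.

10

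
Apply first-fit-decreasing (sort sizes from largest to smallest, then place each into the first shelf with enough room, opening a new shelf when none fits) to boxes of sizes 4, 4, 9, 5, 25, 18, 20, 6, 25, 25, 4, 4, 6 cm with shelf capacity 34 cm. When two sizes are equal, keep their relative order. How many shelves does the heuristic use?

5

Sorted descending: 25, 25, 25, 20, 18, 9, 6, 6, 5, 4, 4, 4, 4.
  25 → shelf 1 (new)  [load 25/34]
  25 → shelf 2 (new)  [load 25/34]
  25 → shelf 3 (new)  [load 25/34]
  20 → shelf 4 (new)  [load 20/34]
  18 → shelf 5 (new)  [load 18/34]
  9 → shelf 1  [load 34/34]
  6 → shelf 2  [load 31/34]
  6 → shelf 3  [load 31/34]
  5 → shelf 4  [load 25/34]
  4 → shelf 4  [load 29/34]
  4 → shelf 4  [load 33/34]
  4 → shelf 5  [load 22/34]
  4 → shelf 5  [load 26/34]
5 shelves opened.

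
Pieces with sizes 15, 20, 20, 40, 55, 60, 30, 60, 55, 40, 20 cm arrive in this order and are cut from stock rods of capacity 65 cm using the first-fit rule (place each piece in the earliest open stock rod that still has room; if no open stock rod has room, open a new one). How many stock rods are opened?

  15 → stock rod 1 (new)  [load 15/65]
  20 → stock rod 1  [load 35/65]
  20 → stock rod 1  [load 55/65]
  40 → stock rod 2 (new)  [load 40/65]
  55 → stock rod 3 (new)  [load 55/65]
  60 → stock rod 4 (new)  [load 60/65]
  30 → stock rod 5 (new)  [load 30/65]
  60 → stock rod 6 (new)  [load 60/65]
  55 → stock rod 7 (new)  [load 55/65]
  40 → stock rod 8 (new)  [load 40/65]
  20 → stock rod 2  [load 60/65]
8 stock rods opened.

8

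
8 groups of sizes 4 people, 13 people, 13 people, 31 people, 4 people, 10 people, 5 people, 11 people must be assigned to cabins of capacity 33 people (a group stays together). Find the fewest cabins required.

Total = 31 + 13 + 13 + 11 + 10 + 5 + 4 + 4 = 91 people.
Lower bound: ⌈91/33⌉ = 3 cabins.
A packing using 3 cabins:
  cabin 1: 31 = 31
  cabin 2: 13 + 13 + 5 = 31
  cabin 3: 11 + 10 + 4 + 4 = 29
This matches the lower bound, so 3 is optimal.

3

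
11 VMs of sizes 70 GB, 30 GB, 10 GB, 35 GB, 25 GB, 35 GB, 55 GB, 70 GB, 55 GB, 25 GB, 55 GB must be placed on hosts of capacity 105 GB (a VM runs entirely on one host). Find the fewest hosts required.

5

Total = 70 + 70 + 55 + 55 + 55 + 35 + 35 + 30 + 25 + 25 + 10 = 465 GB.
Lower bound: ⌈465/105⌉ = 5 hosts.
A packing using 5 hosts:
  host 1: 70 + 35 = 105
  host 2: 70 + 35 = 105
  host 3: 55 + 30 + 10 = 95
  host 4: 55 + 25 + 25 = 105
  host 5: 55 = 55
This matches the lower bound, so 5 is optimal.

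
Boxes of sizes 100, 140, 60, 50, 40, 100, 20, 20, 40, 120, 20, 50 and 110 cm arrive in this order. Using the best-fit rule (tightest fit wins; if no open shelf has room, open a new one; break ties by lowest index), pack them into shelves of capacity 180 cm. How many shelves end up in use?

  100 → shelf 1 (new)  [load 100/180]
  140 → shelf 2 (new)  [load 140/180]
  60 → shelf 1  [load 160/180]
  50 → shelf 3 (new)  [load 50/180]
  40 → shelf 2  [load 180/180]
  100 → shelf 3  [load 150/180]
  20 → shelf 1  [load 180/180]
  20 → shelf 3  [load 170/180]
  40 → shelf 4 (new)  [load 40/180]
  120 → shelf 4  [load 160/180]
  20 → shelf 4  [load 180/180]
  50 → shelf 5 (new)  [load 50/180]
  110 → shelf 5  [load 160/180]
5 shelves opened.

5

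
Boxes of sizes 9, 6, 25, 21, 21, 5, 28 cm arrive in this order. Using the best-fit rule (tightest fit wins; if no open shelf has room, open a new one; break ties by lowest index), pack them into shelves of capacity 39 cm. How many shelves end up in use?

  9 → shelf 1 (new)  [load 9/39]
  6 → shelf 1  [load 15/39]
  25 → shelf 2 (new)  [load 25/39]
  21 → shelf 1  [load 36/39]
  21 → shelf 3 (new)  [load 21/39]
  5 → shelf 2  [load 30/39]
  28 → shelf 4 (new)  [load 28/39]
4 shelves opened.

4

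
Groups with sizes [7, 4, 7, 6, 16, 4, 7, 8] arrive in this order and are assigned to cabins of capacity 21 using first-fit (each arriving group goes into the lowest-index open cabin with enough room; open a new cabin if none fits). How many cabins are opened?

4

  7 → cabin 1 (new)  [load 7/21]
  4 → cabin 1  [load 11/21]
  7 → cabin 1  [load 18/21]
  6 → cabin 2 (new)  [load 6/21]
  16 → cabin 3 (new)  [load 16/21]
  4 → cabin 2  [load 10/21]
  7 → cabin 2  [load 17/21]
  8 → cabin 4 (new)  [load 8/21]
4 cabins opened.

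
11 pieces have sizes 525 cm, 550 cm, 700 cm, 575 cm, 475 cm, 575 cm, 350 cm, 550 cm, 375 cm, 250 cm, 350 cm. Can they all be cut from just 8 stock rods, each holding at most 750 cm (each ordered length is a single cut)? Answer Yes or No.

Total = 5275 cm; ⌈5275/750⌉ = 8.
The bound of 8 does not rule out 8, but exhaustive search shows no assignment into 8 stock rods of capacity 750 cm exists — the minimum is 9.

No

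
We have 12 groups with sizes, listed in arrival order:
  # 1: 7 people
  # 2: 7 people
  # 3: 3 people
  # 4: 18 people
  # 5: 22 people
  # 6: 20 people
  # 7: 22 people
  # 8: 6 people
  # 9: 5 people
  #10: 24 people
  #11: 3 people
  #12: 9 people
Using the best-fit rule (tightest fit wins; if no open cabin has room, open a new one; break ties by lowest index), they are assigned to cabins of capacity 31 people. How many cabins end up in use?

  7 → cabin 1 (new)  [load 7/31]
  7 → cabin 1  [load 14/31]
  3 → cabin 1  [load 17/31]
  18 → cabin 2 (new)  [load 18/31]
  22 → cabin 3 (new)  [load 22/31]
  20 → cabin 4 (new)  [load 20/31]
  22 → cabin 5 (new)  [load 22/31]
  6 → cabin 3  [load 28/31]
  5 → cabin 5  [load 27/31]
  24 → cabin 6 (new)  [load 24/31]
  3 → cabin 3  [load 31/31]
  9 → cabin 4  [load 29/31]
6 cabins opened.

6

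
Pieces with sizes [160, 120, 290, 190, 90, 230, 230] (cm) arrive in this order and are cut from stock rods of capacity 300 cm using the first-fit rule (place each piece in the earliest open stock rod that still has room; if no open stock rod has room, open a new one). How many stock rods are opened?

5

  160 → stock rod 1 (new)  [load 160/300]
  120 → stock rod 1  [load 280/300]
  290 → stock rod 2 (new)  [load 290/300]
  190 → stock rod 3 (new)  [load 190/300]
  90 → stock rod 3  [load 280/300]
  230 → stock rod 4 (new)  [load 230/300]
  230 → stock rod 5 (new)  [load 230/300]
5 stock rods opened.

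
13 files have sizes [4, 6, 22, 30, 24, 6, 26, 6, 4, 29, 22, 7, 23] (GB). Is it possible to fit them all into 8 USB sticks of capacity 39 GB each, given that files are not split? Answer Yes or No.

A valid assignment using 7 USB sticks:
  USB stick 1: 30 + 7 = 37
  USB stick 2: 29 + 6 + 4 = 39
  USB stick 3: 26 + 6 + 6 = 38
  USB stick 4: 24 + 4 = 28
  USB stick 5: 23 = 23
  USB stick 6: 22 = 22
  USB stick 7: 22 = 22
That uses only 7 ≤ 8, so 8 USB sticks are enough.

Yes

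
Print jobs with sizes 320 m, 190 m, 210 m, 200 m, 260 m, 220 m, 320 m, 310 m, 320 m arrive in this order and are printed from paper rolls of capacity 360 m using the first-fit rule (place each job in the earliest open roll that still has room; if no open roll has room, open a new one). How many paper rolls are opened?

9

  320 → roll 1 (new)  [load 320/360]
  190 → roll 2 (new)  [load 190/360]
  210 → roll 3 (new)  [load 210/360]
  200 → roll 4 (new)  [load 200/360]
  260 → roll 5 (new)  [load 260/360]
  220 → roll 6 (new)  [load 220/360]
  320 → roll 7 (new)  [load 320/360]
  310 → roll 8 (new)  [load 310/360]
  320 → roll 9 (new)  [load 320/360]
9 paper rolls opened.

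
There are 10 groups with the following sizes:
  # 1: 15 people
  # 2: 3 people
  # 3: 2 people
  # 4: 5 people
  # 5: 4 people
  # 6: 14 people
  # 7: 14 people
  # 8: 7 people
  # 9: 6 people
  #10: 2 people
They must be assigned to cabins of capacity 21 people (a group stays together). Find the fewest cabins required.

4

Total = 15 + 14 + 14 + 7 + 6 + 5 + 4 + 3 + 2 + 2 = 72 people.
Lower bound: ⌈72/21⌉ = 4 cabins.
A packing using 4 cabins:
  cabin 1: 15 + 6 = 21
  cabin 2: 14 + 7 = 21
  cabin 3: 14 + 5 + 2 = 21
  cabin 4: 4 + 3 + 2 = 9
This matches the lower bound, so 4 is optimal.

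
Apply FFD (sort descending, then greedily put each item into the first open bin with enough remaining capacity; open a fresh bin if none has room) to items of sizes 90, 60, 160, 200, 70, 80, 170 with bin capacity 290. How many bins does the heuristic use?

Sorted descending: 200, 170, 160, 90, 80, 70, 60.
  200 → bin 1 (new)  [load 200/290]
  170 → bin 2 (new)  [load 170/290]
  160 → bin 3 (new)  [load 160/290]
  90 → bin 1  [load 290/290]
  80 → bin 2  [load 250/290]
  70 → bin 3  [load 230/290]
  60 → bin 3  [load 290/290]
3 bins opened.

3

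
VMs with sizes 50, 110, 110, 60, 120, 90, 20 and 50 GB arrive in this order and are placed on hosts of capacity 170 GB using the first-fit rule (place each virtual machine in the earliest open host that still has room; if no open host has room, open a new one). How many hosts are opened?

4

  50 → host 1 (new)  [load 50/170]
  110 → host 1  [load 160/170]
  110 → host 2 (new)  [load 110/170]
  60 → host 2  [load 170/170]
  120 → host 3 (new)  [load 120/170]
  90 → host 4 (new)  [load 90/170]
  20 → host 3  [load 140/170]
  50 → host 4  [load 140/170]
4 hosts opened.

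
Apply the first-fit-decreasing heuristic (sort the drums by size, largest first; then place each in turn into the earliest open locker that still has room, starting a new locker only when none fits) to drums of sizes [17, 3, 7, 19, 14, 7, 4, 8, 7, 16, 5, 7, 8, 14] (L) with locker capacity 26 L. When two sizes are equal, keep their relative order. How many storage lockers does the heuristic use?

Sorted descending: 19, 17, 16, 14, 14, 8, 8, 7, 7, 7, 7, 5, 4, 3.
  19 → locker 1 (new)  [load 19/26]
  17 → locker 2 (new)  [load 17/26]
  16 → locker 3 (new)  [load 16/26]
  14 → locker 4 (new)  [load 14/26]
  14 → locker 5 (new)  [load 14/26]
  8 → locker 2  [load 25/26]
  8 → locker 3  [load 24/26]
  7 → locker 1  [load 26/26]
  7 → locker 4  [load 21/26]
  7 → locker 5  [load 21/26]
  7 → locker 6 (new)  [load 7/26]
  5 → locker 4  [load 26/26]
  4 → locker 5  [load 25/26]
  3 → locker 6  [load 10/26]
6 storage lockers opened.

6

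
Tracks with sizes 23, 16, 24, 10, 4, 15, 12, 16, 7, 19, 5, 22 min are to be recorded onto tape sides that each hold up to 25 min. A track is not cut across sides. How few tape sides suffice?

Total = 24 + 23 + 22 + 19 + 16 + 16 + 15 + 12 + 10 + 7 + 5 + 4 = 173 min.
Lower bound: ⌈173/25⌉ = 7 tape sides.
A packing using 8 tape sides:
  side 1: 24 = 24
  side 2: 23 = 23
  side 3: 22 = 22
  side 4: 19 + 5 = 24
  side 5: 16 + 7 = 23
  side 6: 16 + 4 = 20
  side 7: 15 + 10 = 25
  side 8: 12 = 12
No arrangement into 7 tape sides stays within capacity, so 8 is optimal.

8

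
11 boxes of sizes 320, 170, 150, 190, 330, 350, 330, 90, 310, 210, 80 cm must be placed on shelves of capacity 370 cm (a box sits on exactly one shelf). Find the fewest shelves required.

Total = 350 + 330 + 330 + 320 + 310 + 210 + 190 + 170 + 150 + 90 + 80 = 2530 cm.
Lower bound: ⌈2530/370⌉ = 7 shelves.
A packing using 8 shelves:
  shelf 1: 350 = 350
  shelf 2: 330 = 330
  shelf 3: 330 = 330
  shelf 4: 320 = 320
  shelf 5: 310 = 310
  shelf 6: 210 + 150 = 360
  shelf 7: 190 + 170 = 360
  shelf 8: 90 + 80 = 170
No arrangement into 7 shelves stays within capacity, so 8 is optimal.

8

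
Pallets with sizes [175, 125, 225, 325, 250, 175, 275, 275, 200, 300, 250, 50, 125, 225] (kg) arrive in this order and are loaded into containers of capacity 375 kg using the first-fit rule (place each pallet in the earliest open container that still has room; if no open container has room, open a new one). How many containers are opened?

  175 → container 1 (new)  [load 175/375]
  125 → container 1  [load 300/375]
  225 → container 2 (new)  [load 225/375]
  325 → container 3 (new)  [load 325/375]
  250 → container 4 (new)  [load 250/375]
  175 → container 5 (new)  [load 175/375]
  275 → container 6 (new)  [load 275/375]
  275 → container 7 (new)  [load 275/375]
  200 → container 5  [load 375/375]
  300 → container 8 (new)  [load 300/375]
  250 → container 9 (new)  [load 250/375]
  50 → container 1  [load 350/375]
  125 → container 2  [load 350/375]
  225 → container 10 (new)  [load 225/375]
10 containers opened.

10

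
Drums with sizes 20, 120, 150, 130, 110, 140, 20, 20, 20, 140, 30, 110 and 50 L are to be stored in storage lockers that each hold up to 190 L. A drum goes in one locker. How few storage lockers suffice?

Total = 150 + 140 + 140 + 130 + 120 + 110 + 110 + 50 + 30 + 20 + 20 + 20 + 20 = 1060 L.
Lower bound: ⌈1060/190⌉ = 6 storage lockers.
Also, 7 drums each exceed 95 L, and no two of those can share a locker, so at least 7 storage lockers are needed.
A packing using 7 storage lockers:
  locker 1: 150 + 30 = 180
  locker 2: 140 + 50 = 190
  locker 3: 140 + 20 + 20 = 180
  locker 4: 130 + 20 + 20 = 170
  locker 5: 120 = 120
  locker 6: 110 = 110
  locker 7: 110 = 110
This matches the lower bound, so 7 is optimal.

7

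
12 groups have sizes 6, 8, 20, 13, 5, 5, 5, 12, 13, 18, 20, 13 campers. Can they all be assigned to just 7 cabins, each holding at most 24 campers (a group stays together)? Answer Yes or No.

A valid assignment using 7 cabins:
  cabin 1: 20 = 20
  cabin 2: 20 = 20
  cabin 3: 18 + 6 = 24
  cabin 4: 13 + 8 = 21
  cabin 5: 13 + 5 + 5 = 23
  cabin 6: 13 + 5 = 18
  cabin 7: 12 = 12
Every load is within 24 campers, so 7 cabins suffice.

Yes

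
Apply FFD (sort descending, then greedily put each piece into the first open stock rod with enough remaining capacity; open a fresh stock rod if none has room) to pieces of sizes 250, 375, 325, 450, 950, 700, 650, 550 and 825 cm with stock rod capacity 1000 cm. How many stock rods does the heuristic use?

Sorted descending: 950, 825, 700, 650, 550, 450, 375, 325, 250.
  950 → stock rod 1 (new)  [load 950/1000]
  825 → stock rod 2 (new)  [load 825/1000]
  700 → stock rod 3 (new)  [load 700/1000]
  650 → stock rod 4 (new)  [load 650/1000]
  550 → stock rod 5 (new)  [load 550/1000]
  450 → stock rod 5  [load 1000/1000]
  375 → stock rod 6 (new)  [load 375/1000]
  325 → stock rod 4  [load 975/1000]
  250 → stock rod 3  [load 950/1000]
6 stock rods opened.

6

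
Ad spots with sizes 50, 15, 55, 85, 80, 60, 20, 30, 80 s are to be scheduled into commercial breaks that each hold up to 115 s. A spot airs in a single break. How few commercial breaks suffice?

Total = 85 + 80 + 80 + 60 + 55 + 50 + 30 + 20 + 15 = 475 s.
Lower bound: ⌈475/115⌉ = 5 commercial breaks.
A packing using 5 commercial breaks:
  break 1: 85 + 30 = 115
  break 2: 80 + 20 + 15 = 115
  break 3: 80 = 80
  break 4: 60 + 55 = 115
  break 5: 50 = 50
This matches the lower bound, so 5 is optimal.

5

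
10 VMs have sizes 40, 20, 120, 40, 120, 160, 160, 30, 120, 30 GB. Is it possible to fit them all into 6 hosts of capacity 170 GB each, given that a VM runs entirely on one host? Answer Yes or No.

Yes

A valid assignment using 6 hosts:
  host 1: 160 = 160
  host 2: 160 = 160
  host 3: 120 + 40 = 160
  host 4: 120 + 40 = 160
  host 5: 120 + 30 + 20 = 170
  host 6: 30 = 30
Every load is within 170 GB, so 6 hosts suffice.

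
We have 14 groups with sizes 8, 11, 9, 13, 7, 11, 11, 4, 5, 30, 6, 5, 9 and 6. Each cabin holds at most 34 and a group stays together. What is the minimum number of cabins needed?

4

Total = 30 + 13 + 11 + 11 + 11 + 9 + 9 + 8 + 7 + 6 + 6 + 5 + 5 + 4 = 135.
Lower bound: ⌈135/34⌉ = 4 cabins.
A packing using 4 cabins:
  cabin 1: 30 + 4 = 34
  cabin 2: 13 + 11 + 9 = 33
  cabin 3: 11 + 11 + 7 + 5 = 34
  cabin 4: 9 + 8 + 6 + 6 + 5 = 34
This matches the lower bound, so 4 is optimal.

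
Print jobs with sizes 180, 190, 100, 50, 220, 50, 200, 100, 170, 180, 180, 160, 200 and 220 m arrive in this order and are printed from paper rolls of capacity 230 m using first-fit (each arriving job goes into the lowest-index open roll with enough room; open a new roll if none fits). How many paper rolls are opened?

  180 → roll 1 (new)  [load 180/230]
  190 → roll 2 (new)  [load 190/230]
  100 → roll 3 (new)  [load 100/230]
  50 → roll 1  [load 230/230]
  220 → roll 4 (new)  [load 220/230]
  50 → roll 3  [load 150/230]
  200 → roll 5 (new)  [load 200/230]
  100 → roll 6 (new)  [load 100/230]
  170 → roll 7 (new)  [load 170/230]
  180 → roll 8 (new)  [load 180/230]
  180 → roll 9 (new)  [load 180/230]
  160 → roll 10 (new)  [load 160/230]
  200 → roll 11 (new)  [load 200/230]
  220 → roll 12 (new)  [load 220/230]
12 paper rolls opened.

12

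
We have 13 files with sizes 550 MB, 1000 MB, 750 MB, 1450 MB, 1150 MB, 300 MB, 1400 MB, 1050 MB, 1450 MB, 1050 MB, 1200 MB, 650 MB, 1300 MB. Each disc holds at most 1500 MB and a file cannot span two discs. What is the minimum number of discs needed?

Total = 1450 + 1450 + 1400 + 1300 + 1200 + 1150 + 1050 + 1050 + 1000 + 750 + 650 + 550 + 300 = 13300 MB.
Lower bound: ⌈13300/1500⌉ = 9 discs.
A packing using 11 discs:
  disc 1: 1450 = 1450
  disc 2: 1450 = 1450
  disc 3: 1400 = 1400
  disc 4: 1300 = 1300
  disc 5: 1200 + 300 = 1500
  disc 6: 1150 = 1150
  disc 7: 1050 = 1050
  disc 8: 1050 = 1050
  disc 9: 1000 = 1000
  disc 10: 750 + 650 = 1400
  disc 11: 550 = 550
No arrangement into 10 discs stays within capacity, so 11 is optimal.

11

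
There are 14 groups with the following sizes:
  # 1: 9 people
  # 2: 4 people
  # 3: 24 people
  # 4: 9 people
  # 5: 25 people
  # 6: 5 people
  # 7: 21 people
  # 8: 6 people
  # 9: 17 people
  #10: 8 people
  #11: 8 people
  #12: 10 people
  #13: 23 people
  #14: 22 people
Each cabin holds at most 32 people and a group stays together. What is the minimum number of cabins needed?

7

Total = 25 + 24 + 23 + 22 + 21 + 17 + 10 + 9 + 9 + 8 + 8 + 6 + 5 + 4 = 191 people.
Lower bound: ⌈191/32⌉ = 6 cabins.
A packing using 7 cabins:
  cabin 1: 25 + 6 = 31
  cabin 2: 24 + 8 = 32
  cabin 3: 23 + 9 = 32
  cabin 4: 22 + 10 = 32
  cabin 5: 21 + 9 = 30
  cabin 6: 17 + 8 + 5 = 30
  cabin 7: 4 = 4
No arrangement into 6 cabins stays within capacity, so 7 is optimal.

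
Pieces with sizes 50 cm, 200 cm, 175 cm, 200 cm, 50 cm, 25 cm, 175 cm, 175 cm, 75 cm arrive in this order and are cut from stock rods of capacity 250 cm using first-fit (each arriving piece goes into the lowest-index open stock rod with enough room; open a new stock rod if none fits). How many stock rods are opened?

5

  50 → stock rod 1 (new)  [load 50/250]
  200 → stock rod 1  [load 250/250]
  175 → stock rod 2 (new)  [load 175/250]
  200 → stock rod 3 (new)  [load 200/250]
  50 → stock rod 2  [load 225/250]
  25 → stock rod 2  [load 250/250]
  175 → stock rod 4 (new)  [load 175/250]
  175 → stock rod 5 (new)  [load 175/250]
  75 → stock rod 4  [load 250/250]
5 stock rods opened.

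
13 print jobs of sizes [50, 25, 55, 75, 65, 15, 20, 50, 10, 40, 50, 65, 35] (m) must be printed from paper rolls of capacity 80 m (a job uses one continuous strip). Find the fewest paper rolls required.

Total = 75 + 65 + 65 + 55 + 50 + 50 + 50 + 40 + 35 + 25 + 20 + 15 + 10 = 555 m.
Lower bound: ⌈555/80⌉ = 7 paper rolls.
A packing using 8 paper rolls:
  roll 1: 75 = 75
  roll 2: 65 + 15 = 80
  roll 3: 65 + 10 = 75
  roll 4: 55 + 25 = 80
  roll 5: 50 + 20 = 70
  roll 6: 50 = 50
  roll 7: 50 = 50
  roll 8: 40 + 35 = 75
No arrangement into 7 paper rolls stays within capacity, so 8 is optimal.

8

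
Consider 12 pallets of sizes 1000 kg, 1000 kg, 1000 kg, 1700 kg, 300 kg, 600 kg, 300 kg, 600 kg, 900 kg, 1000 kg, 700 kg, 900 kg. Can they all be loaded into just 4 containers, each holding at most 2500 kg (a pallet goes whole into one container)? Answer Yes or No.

No

Total = 10000 kg; ⌈10000/2500⌉ = 4.
The bound of 4 does not rule out 4, but exhaustive search shows no assignment into 4 containers of capacity 2500 kg exists — the minimum is 5.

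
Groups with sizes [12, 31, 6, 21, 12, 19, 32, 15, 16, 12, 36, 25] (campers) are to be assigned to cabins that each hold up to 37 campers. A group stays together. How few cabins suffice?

Total = 36 + 32 + 31 + 25 + 21 + 19 + 16 + 15 + 12 + 12 + 12 + 6 = 237 campers.
Lower bound: ⌈237/37⌉ = 7 cabins.
A packing using 7 cabins:
  cabin 1: 36 = 36
  cabin 2: 32 = 32
  cabin 3: 31 + 6 = 37
  cabin 4: 25 + 12 = 37
  cabin 5: 21 + 16 = 37
  cabin 6: 19 + 15 = 34
  cabin 7: 12 + 12 = 24
This matches the lower bound, so 7 is optimal.

7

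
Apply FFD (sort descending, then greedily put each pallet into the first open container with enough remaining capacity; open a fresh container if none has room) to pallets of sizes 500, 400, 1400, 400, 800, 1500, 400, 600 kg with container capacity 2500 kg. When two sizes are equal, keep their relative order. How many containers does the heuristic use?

Sorted descending: 1500, 1400, 800, 600, 500, 400, 400, 400.
  1500 → container 1 (new)  [load 1500/2500]
  1400 → container 2 (new)  [load 1400/2500]
  800 → container 1  [load 2300/2500]
  600 → container 2  [load 2000/2500]
  500 → container 2  [load 2500/2500]
  400 → container 3 (new)  [load 400/2500]
  400 → container 3  [load 800/2500]
  400 → container 3  [load 1200/2500]
3 containers opened.

3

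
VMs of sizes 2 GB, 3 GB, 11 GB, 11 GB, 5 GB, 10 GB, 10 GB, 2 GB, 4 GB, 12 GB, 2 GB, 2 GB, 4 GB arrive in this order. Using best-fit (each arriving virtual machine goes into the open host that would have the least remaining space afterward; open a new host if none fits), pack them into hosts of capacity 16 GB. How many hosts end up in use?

5

  2 → host 1 (new)  [load 2/16]
  3 → host 1  [load 5/16]
  11 → host 1  [load 16/16]
  11 → host 2 (new)  [load 11/16]
  5 → host 2  [load 16/16]
  10 → host 3 (new)  [load 10/16]
  10 → host 4 (new)  [load 10/16]
  2 → host 3  [load 12/16]
  4 → host 3  [load 16/16]
  12 → host 5 (new)  [load 12/16]
  2 → host 5  [load 14/16]
  2 → host 5  [load 16/16]
  4 → host 4  [load 14/16]
5 hosts opened.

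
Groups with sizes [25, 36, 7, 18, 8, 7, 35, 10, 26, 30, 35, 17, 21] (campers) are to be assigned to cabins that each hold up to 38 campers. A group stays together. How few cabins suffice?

8

Total = 36 + 35 + 35 + 30 + 26 + 25 + 21 + 18 + 17 + 10 + 8 + 7 + 7 = 275 campers.
Lower bound: ⌈275/38⌉ = 8 cabins.
A packing using 8 cabins:
  cabin 1: 36 = 36
  cabin 2: 35 = 35
  cabin 3: 35 = 35
  cabin 4: 30 + 8 = 38
  cabin 5: 26 + 10 = 36
  cabin 6: 25 + 7 = 32
  cabin 7: 21 + 17 = 38
  cabin 8: 18 + 7 = 25
This matches the lower bound, so 8 is optimal.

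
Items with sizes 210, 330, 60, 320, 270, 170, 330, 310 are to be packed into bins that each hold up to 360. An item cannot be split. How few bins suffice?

Total = 330 + 330 + 320 + 310 + 270 + 210 + 170 + 60 = 2000.
Lower bound: ⌈2000/360⌉ = 6 bins.
A packing using 7 bins:
  bin 1: 330 = 330
  bin 2: 330 = 330
  bin 3: 320 = 320
  bin 4: 310 = 310
  bin 5: 270 + 60 = 330
  bin 6: 210 = 210
  bin 7: 170 = 170
No arrangement into 6 bins stays within capacity, so 7 is optimal.

7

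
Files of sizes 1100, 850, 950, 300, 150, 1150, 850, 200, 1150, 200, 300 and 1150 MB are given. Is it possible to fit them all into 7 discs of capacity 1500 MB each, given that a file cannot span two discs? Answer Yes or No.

A valid assignment using 7 discs:
  disc 1: 1150 + 300 = 1450
  disc 2: 1150 + 300 = 1450
  disc 3: 1150 + 200 + 150 = 1500
  disc 4: 1100 + 200 = 1300
  disc 5: 950 = 950
  disc 6: 850 = 850
  disc 7: 850 = 850
Every load is within 1500 MB, so 7 discs suffice.

Yes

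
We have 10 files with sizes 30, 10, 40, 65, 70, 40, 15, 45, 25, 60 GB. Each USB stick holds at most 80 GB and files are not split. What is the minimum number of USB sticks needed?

6

Total = 70 + 65 + 60 + 45 + 40 + 40 + 30 + 25 + 15 + 10 = 400 GB.
Lower bound: ⌈400/80⌉ = 5 USB sticks.
A packing using 6 USB sticks:
  USB stick 1: 70 + 10 = 80
  USB stick 2: 65 + 15 = 80
  USB stick 3: 60 = 60
  USB stick 4: 45 + 30 = 75
  USB stick 5: 40 + 40 = 80
  USB stick 6: 25 = 25
No arrangement into 5 USB sticks stays within capacity, so 6 is optimal.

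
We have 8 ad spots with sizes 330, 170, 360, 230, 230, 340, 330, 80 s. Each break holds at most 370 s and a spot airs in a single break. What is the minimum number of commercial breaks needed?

7

Total = 360 + 340 + 330 + 330 + 230 + 230 + 170 + 80 = 2070 s.
Lower bound: ⌈2070/370⌉ = 6 commercial breaks.
A packing using 7 commercial breaks:
  break 1: 360 = 360
  break 2: 340 = 340
  break 3: 330 = 330
  break 4: 330 = 330
  break 5: 230 + 80 = 310
  break 6: 230 = 230
  break 7: 170 = 170
No arrangement into 6 commercial breaks stays within capacity, so 7 is optimal.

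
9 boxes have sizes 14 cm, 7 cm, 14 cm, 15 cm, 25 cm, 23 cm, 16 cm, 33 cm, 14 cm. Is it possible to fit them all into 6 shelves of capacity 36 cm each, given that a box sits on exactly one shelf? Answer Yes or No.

Yes

A valid assignment using 6 shelves:
  shelf 1: 33 = 33
  shelf 2: 25 + 7 = 32
  shelf 3: 23 = 23
  shelf 4: 16 + 15 = 31
  shelf 5: 14 + 14 = 28
  shelf 6: 14 = 14
Every load is within 36 cm, so 6 shelves suffice.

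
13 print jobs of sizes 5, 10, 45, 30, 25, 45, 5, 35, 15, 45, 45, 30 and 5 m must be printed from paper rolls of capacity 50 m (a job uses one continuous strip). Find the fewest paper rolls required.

Total = 45 + 45 + 45 + 45 + 35 + 30 + 30 + 25 + 15 + 10 + 5 + 5 + 5 = 340 m.
Lower bound: ⌈340/50⌉ = 7 paper rolls.
A packing using 8 paper rolls:
  roll 1: 45 + 5 = 50
  roll 2: 45 + 5 = 50
  roll 3: 45 + 5 = 50
  roll 4: 45 = 45
  roll 5: 35 + 15 = 50
  roll 6: 30 + 10 = 40
  roll 7: 30 = 30
  roll 8: 25 = 25
No arrangement into 7 paper rolls stays within capacity, so 8 is optimal.

8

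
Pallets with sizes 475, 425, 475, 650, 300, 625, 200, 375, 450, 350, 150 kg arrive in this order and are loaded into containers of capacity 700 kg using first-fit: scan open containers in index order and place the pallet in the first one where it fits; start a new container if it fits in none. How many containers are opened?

  475 → container 1 (new)  [load 475/700]
  425 → container 2 (new)  [load 425/700]
  475 → container 3 (new)  [load 475/700]
  650 → container 4 (new)  [load 650/700]
  300 → container 5 (new)  [load 300/700]
  625 → container 6 (new)  [load 625/700]
  200 → container 1  [load 675/700]
  375 → container 5  [load 675/700]
  450 → container 7 (new)  [load 450/700]
  350 → container 8 (new)  [load 350/700]
  150 → container 2  [load 575/700]
8 containers opened.

8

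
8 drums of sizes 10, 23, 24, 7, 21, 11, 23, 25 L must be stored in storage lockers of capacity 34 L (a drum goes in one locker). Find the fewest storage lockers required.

Total = 25 + 24 + 23 + 23 + 21 + 11 + 10 + 7 = 144 L.
Lower bound: ⌈144/34⌉ = 5 storage lockers.
A packing using 5 storage lockers:
  locker 1: 25 + 7 = 32
  locker 2: 24 + 10 = 34
  locker 3: 23 + 11 = 34
  locker 4: 23 = 23
  locker 5: 21 = 21
This matches the lower bound, so 5 is optimal.

5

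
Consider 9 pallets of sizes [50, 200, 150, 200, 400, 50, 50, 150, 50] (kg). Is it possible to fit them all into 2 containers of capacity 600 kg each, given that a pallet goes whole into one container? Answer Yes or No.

Total = 1300 kg; ⌈1300/600⌉ = 3.
At least 3 containers are required, but only 2 are allowed.

No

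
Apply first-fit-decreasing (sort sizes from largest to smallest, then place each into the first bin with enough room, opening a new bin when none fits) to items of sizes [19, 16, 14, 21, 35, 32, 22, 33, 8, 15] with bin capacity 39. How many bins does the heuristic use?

7

Sorted descending: 35, 33, 32, 22, 21, 19, 16, 15, 14, 8.
  35 → bin 1 (new)  [load 35/39]
  33 → bin 2 (new)  [load 33/39]
  32 → bin 3 (new)  [load 32/39]
  22 → bin 4 (new)  [load 22/39]
  21 → bin 5 (new)  [load 21/39]
  19 → bin 6 (new)  [load 19/39]
  16 → bin 4  [load 38/39]
  15 → bin 5  [load 36/39]
  14 → bin 6  [load 33/39]
  8 → bin 7 (new)  [load 8/39]
7 bins opened.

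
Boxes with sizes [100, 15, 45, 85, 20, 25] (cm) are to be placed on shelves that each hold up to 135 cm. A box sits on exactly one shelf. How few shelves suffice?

Total = 100 + 85 + 45 + 25 + 20 + 15 = 290 cm.
Lower bound: ⌈290/135⌉ = 3 shelves.
A packing using 3 shelves:
  shelf 1: 100 + 25 = 125
  shelf 2: 85 + 45 = 130
  shelf 3: 20 + 15 = 35
This matches the lower bound, so 3 is optimal.

3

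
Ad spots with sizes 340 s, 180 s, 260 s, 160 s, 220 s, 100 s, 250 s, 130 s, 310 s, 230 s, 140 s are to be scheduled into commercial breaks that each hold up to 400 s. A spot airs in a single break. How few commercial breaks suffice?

7

Total = 340 + 310 + 260 + 250 + 230 + 220 + 180 + 160 + 140 + 130 + 100 = 2320 s.
Lower bound: ⌈2320/400⌉ = 6 commercial breaks.
A packing using 7 commercial breaks:
  break 1: 340 = 340
  break 2: 310 = 310
  break 3: 260 + 140 = 400
  break 4: 250 + 130 = 380
  break 5: 230 + 160 = 390
  break 6: 220 + 180 = 400
  break 7: 100 = 100
No arrangement into 6 commercial breaks stays within capacity, so 7 is optimal.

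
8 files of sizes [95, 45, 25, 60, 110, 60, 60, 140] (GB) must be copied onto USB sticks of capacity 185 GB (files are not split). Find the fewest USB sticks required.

Total = 140 + 110 + 95 + 60 + 60 + 60 + 45 + 25 = 595 GB.
Lower bound: ⌈595/185⌉ = 4 USB sticks.
A packing using 4 USB sticks:
  USB stick 1: 140 + 45 = 185
  USB stick 2: 110 + 60 = 170
  USB stick 3: 95 + 60 + 25 = 180
  USB stick 4: 60 = 60
This matches the lower bound, so 4 is optimal.

4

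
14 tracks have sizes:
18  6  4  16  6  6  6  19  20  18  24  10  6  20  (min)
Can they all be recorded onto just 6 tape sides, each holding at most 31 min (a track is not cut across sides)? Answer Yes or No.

No

Total = 179 min; ⌈179/31⌉ = 6.
7 tracks each exceed half the capacity and cannot share a side, forcing at least 7 tape sides.
At least 7 tape sides are required, but only 6 are allowed.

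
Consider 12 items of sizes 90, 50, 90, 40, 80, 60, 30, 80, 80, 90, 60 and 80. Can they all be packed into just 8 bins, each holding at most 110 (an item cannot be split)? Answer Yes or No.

No

Total = 830; ⌈830/110⌉ = 8.
9 items each exceed half the capacity and cannot share a bin, forcing at least 9 bins.
At least 9 bins are required, but only 8 are allowed.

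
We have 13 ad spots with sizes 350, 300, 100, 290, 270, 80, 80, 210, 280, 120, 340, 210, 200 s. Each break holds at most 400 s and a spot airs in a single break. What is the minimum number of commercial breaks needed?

Total = 350 + 340 + 300 + 290 + 280 + 270 + 210 + 210 + 200 + 120 + 100 + 80 + 80 = 2830 s.
Lower bound: ⌈2830/400⌉ = 8 commercial breaks.
A packing using 9 commercial breaks:
  break 1: 350 = 350
  break 2: 340 = 340
  break 3: 300 + 100 = 400
  break 4: 290 + 80 = 370
  break 5: 280 + 120 = 400
  break 6: 270 + 80 = 350
  break 7: 210 = 210
  break 8: 210 = 210
  break 9: 200 = 200
No arrangement into 8 commercial breaks stays within capacity, so 9 is optimal.

9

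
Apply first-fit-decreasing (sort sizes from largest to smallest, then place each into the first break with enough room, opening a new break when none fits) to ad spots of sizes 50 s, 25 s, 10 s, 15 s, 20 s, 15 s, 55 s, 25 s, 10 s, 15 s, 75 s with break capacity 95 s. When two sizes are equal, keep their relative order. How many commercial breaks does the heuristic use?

Sorted descending: 75, 55, 50, 25, 25, 20, 15, 15, 15, 10, 10.
  75 → break 1 (new)  [load 75/95]
  55 → break 2 (new)  [load 55/95]
  50 → break 3 (new)  [load 50/95]
  25 → break 2  [load 80/95]
  25 → break 3  [load 75/95]
  20 → break 1  [load 95/95]
  15 → break 2  [load 95/95]
  15 → break 3  [load 90/95]
  15 → break 4 (new)  [load 15/95]
  10 → break 4  [load 25/95]
  10 → break 4  [load 35/95]
4 commercial breaks opened.

4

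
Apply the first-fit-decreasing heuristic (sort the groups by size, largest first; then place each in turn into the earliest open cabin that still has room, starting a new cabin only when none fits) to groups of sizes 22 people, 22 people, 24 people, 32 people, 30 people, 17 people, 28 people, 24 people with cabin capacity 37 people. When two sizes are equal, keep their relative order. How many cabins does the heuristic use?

8

Sorted descending: 32, 30, 28, 24, 24, 22, 22, 17.
  32 → cabin 1 (new)  [load 32/37]
  30 → cabin 2 (new)  [load 30/37]
  28 → cabin 3 (new)  [load 28/37]
  24 → cabin 4 (new)  [load 24/37]
  24 → cabin 5 (new)  [load 24/37]
  22 → cabin 6 (new)  [load 22/37]
  22 → cabin 7 (new)  [load 22/37]
  17 → cabin 8 (new)  [load 17/37]
8 cabins opened.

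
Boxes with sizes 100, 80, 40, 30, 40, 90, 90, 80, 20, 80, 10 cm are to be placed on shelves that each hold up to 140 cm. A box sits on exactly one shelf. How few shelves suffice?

6

Total = 100 + 90 + 90 + 80 + 80 + 80 + 40 + 40 + 30 + 20 + 10 = 660 cm.
Lower bound: ⌈660/140⌉ = 5 shelves.
Also, 6 boxes each exceed 70 cm, and no two of those can share a shelf, so at least 6 shelves are needed.
A packing using 6 shelves:
  shelf 1: 100 + 40 = 140
  shelf 2: 90 + 40 + 10 = 140
  shelf 3: 90 + 30 + 20 = 140
  shelf 4: 80 = 80
  shelf 5: 80 = 80
  shelf 6: 80 = 80
This matches the lower bound, so 6 is optimal.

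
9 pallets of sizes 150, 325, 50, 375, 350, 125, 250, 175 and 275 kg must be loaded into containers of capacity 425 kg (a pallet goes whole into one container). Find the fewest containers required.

Total = 375 + 350 + 325 + 275 + 250 + 175 + 150 + 125 + 50 = 2075 kg.
Lower bound: ⌈2075/425⌉ = 5 containers.
A packing using 6 containers:
  container 1: 375 + 50 = 425
  container 2: 350 = 350
  container 3: 325 = 325
  container 4: 275 + 150 = 425
  container 5: 250 + 175 = 425
  container 6: 125 = 125
No arrangement into 5 containers stays within capacity, so 6 is optimal.

6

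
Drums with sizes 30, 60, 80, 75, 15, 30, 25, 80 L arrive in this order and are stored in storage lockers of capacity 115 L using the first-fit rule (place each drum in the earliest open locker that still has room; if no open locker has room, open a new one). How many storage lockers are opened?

4

  30 → locker 1 (new)  [load 30/115]
  60 → locker 1  [load 90/115]
  80 → locker 2 (new)  [load 80/115]
  75 → locker 3 (new)  [load 75/115]
  15 → locker 1  [load 105/115]
  30 → locker 2  [load 110/115]
  25 → locker 3  [load 100/115]
  80 → locker 4 (new)  [load 80/115]
4 storage lockers opened.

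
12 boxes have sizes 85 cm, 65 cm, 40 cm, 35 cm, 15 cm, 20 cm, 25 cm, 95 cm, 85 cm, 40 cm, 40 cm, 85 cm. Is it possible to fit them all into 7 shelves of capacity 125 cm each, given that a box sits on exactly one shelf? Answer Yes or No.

A valid assignment using 6 shelves:
  shelf 1: 95 + 25 = 120
  shelf 2: 85 + 40 = 125
  shelf 3: 85 + 40 = 125
  shelf 4: 85 + 40 = 125
  shelf 5: 65 + 35 + 20 = 120
  shelf 6: 15 = 15
That uses only 6 ≤ 7, so 7 shelves are enough.

Yes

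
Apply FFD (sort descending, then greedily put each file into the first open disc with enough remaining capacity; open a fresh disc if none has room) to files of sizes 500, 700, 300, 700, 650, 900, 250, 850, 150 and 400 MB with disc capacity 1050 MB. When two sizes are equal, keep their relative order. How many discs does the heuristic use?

Sorted descending: 900, 850, 700, 700, 650, 500, 400, 300, 250, 150.
  900 → disc 1 (new)  [load 900/1050]
  850 → disc 2 (new)  [load 850/1050]
  700 → disc 3 (new)  [load 700/1050]
  700 → disc 4 (new)  [load 700/1050]
  650 → disc 5 (new)  [load 650/1050]
  500 → disc 6 (new)  [load 500/1050]
  400 → disc 5  [load 1050/1050]
  300 → disc 3  [load 1000/1050]
  250 → disc 4  [load 950/1050]
  150 → disc 1  [load 1050/1050]
6 discs opened.

6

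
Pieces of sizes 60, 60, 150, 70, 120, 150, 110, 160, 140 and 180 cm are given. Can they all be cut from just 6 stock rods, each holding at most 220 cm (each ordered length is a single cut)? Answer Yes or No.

No

Total = 1200 cm; ⌈1200/220⌉ = 6.
The bound of 6 does not rule out 6, but exhaustive search shows no assignment into 6 stock rods of capacity 220 cm exists — the minimum is 7.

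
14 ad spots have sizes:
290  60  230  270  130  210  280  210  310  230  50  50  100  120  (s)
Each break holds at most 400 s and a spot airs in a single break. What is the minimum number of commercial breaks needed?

8

Total = 310 + 290 + 280 + 270 + 230 + 230 + 210 + 210 + 130 + 120 + 100 + 60 + 50 + 50 = 2540 s.
Lower bound: ⌈2540/400⌉ = 7 commercial breaks.
Also, 8 ad spots each exceed 200 s, and no two of those can share a break, so at least 8 commercial breaks are needed.
A packing using 8 commercial breaks:
  break 1: 310 + 60 = 370
  break 2: 290 + 100 = 390
  break 3: 280 + 120 = 400
  break 4: 270 + 130 = 400
  break 5: 230 + 50 + 50 = 330
  break 6: 230 = 230
  break 7: 210 = 210
  break 8: 210 = 210
This matches the lower bound, so 8 is optimal.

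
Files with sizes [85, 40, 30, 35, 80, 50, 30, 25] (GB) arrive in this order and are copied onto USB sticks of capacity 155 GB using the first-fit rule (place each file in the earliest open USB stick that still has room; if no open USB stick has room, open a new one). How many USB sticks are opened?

  85 → USB stick 1 (new)  [load 85/155]
  40 → USB stick 1  [load 125/155]
  30 → USB stick 1  [load 155/155]
  35 → USB stick 2 (new)  [load 35/155]
  80 → USB stick 2  [load 115/155]
  50 → USB stick 3 (new)  [load 50/155]
  30 → USB stick 2  [load 145/155]
  25 → USB stick 3  [load 75/155]
3 USB sticks opened.

3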